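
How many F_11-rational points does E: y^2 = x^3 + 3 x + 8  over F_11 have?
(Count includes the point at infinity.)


For each x in F_11, count y with y^2 = x^3 + 3 x + 8 mod 11:
  x = 1: RHS = 1, y in [1, 10]  -> 2 point(s)
  x = 2: RHS = 0, y in [0]  -> 1 point(s)
  x = 3: RHS = 0, y in [0]  -> 1 point(s)
  x = 5: RHS = 5, y in [4, 7]  -> 2 point(s)
  x = 6: RHS = 0, y in [0]  -> 1 point(s)
  x = 7: RHS = 9, y in [3, 8]  -> 2 point(s)
  x = 8: RHS = 5, y in [4, 7]  -> 2 point(s)
  x = 9: RHS = 5, y in [4, 7]  -> 2 point(s)
  x = 10: RHS = 4, y in [2, 9]  -> 2 point(s)
Affine points: 15. Add the point at infinity: total = 16.

#E(F_11) = 16


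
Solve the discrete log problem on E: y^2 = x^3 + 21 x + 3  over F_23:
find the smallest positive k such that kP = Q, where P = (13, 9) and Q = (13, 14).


Enumerate multiples of P until we hit Q = (13, 14):
  1P = (13, 9)
  2P = (9, 1)
  3P = (5, 7)
  4P = (18, 7)
  5P = (17, 11)
  6P = (22, 21)
  7P = (0, 16)
  8P = (19, 19)
  9P = (4, 6)
  10P = (1, 18)
  11P = (11, 1)
  12P = (15, 6)
  13P = (3, 22)
  14P = (8, 19)
  15P = (6, 0)
  16P = (8, 4)
  17P = (3, 1)
  18P = (15, 17)
  19P = (11, 22)
  20P = (1, 5)
  21P = (4, 17)
  22P = (19, 4)
  23P = (0, 7)
  24P = (22, 2)
  25P = (17, 12)
  26P = (18, 16)
  27P = (5, 16)
  28P = (9, 22)
  29P = (13, 14)
Match found at i = 29.

k = 29


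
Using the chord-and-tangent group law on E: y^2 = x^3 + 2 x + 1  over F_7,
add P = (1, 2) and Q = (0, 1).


P != Q, so use the chord formula.
s = (y2 - y1) / (x2 - x1) = (6) / (6) mod 7 = 1
x3 = s^2 - x1 - x2 mod 7 = 1^2 - 1 - 0 = 0
y3 = s (x1 - x3) - y1 mod 7 = 1 * (1 - 0) - 2 = 6

P + Q = (0, 6)


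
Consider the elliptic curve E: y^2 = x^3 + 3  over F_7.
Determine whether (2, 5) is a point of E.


Check whether y^2 = x^3 + 0 x + 3 (mod 7) for (x, y) = (2, 5).
LHS: y^2 = 5^2 mod 7 = 4
RHS: x^3 + 0 x + 3 = 2^3 + 0*2 + 3 mod 7 = 4
LHS = RHS

Yes, on the curve


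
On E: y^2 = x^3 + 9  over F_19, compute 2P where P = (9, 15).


Doubling: s = (3 x1^2 + a) / (2 y1)
s = (3*9^2 + 0) / (2*15) mod 19 = 10
x3 = s^2 - 2 x1 mod 19 = 10^2 - 2*9 = 6
y3 = s (x1 - x3) - y1 mod 19 = 10 * (9 - 6) - 15 = 15

2P = (6, 15)


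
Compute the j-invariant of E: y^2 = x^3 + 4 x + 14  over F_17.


Delta = -16(4 a^3 + 27 b^2) mod 17 = 6
-1728 * (4 a)^3 = -1728 * (4*4)^3 mod 17 = 11
j = 11 * 6^(-1) mod 17 = 16

j = 16 (mod 17)


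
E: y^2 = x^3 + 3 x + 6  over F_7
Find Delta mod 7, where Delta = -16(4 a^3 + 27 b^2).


4 a^3 + 27 b^2 = 4*3^3 + 27*6^2 = 108 + 972 = 1080
Delta = -16 * (1080) = -17280
Delta mod 7 = 3

Delta = 3 (mod 7)


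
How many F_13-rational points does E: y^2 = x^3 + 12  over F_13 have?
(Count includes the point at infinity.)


For each x in F_13, count y with y^2 = x^3 + 0 x + 12 mod 13:
  x = 0: RHS = 12, y in [5, 8]  -> 2 point(s)
  x = 1: RHS = 0, y in [0]  -> 1 point(s)
  x = 3: RHS = 0, y in [0]  -> 1 point(s)
  x = 7: RHS = 4, y in [2, 11]  -> 2 point(s)
  x = 8: RHS = 4, y in [2, 11]  -> 2 point(s)
  x = 9: RHS = 0, y in [0]  -> 1 point(s)
  x = 11: RHS = 4, y in [2, 11]  -> 2 point(s)
Affine points: 11. Add the point at infinity: total = 12.

#E(F_13) = 12


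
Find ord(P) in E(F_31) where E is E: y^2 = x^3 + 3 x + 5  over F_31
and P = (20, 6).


Compute successive multiples of P until we hit O:
  1P = (20, 6)
  2P = (30, 30)
  3P = (19, 15)
  4P = (11, 6)
  5P = (0, 25)
  6P = (25, 22)
  7P = (26, 12)
  8P = (17, 28)
  ... (continuing to 38P)
  38P = O

ord(P) = 38


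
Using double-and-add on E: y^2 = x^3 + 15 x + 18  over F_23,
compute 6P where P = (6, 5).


k = 6 = 110_2 (binary, LSB first: 011)
Double-and-add from P = (6, 5):
  bit 0 = 0: acc unchanged = O
  bit 1 = 1: acc = O + (19, 3) = (19, 3)
  bit 2 = 1: acc = (19, 3) + (9, 10) = (4, 21)

6P = (4, 21)


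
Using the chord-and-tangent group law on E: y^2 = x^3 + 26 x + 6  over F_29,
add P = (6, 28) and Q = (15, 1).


P != Q, so use the chord formula.
s = (y2 - y1) / (x2 - x1) = (2) / (9) mod 29 = 26
x3 = s^2 - x1 - x2 mod 29 = 26^2 - 6 - 15 = 17
y3 = s (x1 - x3) - y1 mod 29 = 26 * (6 - 17) - 28 = 5

P + Q = (17, 5)


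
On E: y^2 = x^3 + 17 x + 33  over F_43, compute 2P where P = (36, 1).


Doubling: s = (3 x1^2 + a) / (2 y1)
s = (3*36^2 + 17) / (2*1) mod 43 = 39
x3 = s^2 - 2 x1 mod 43 = 39^2 - 2*36 = 30
y3 = s (x1 - x3) - y1 mod 43 = 39 * (36 - 30) - 1 = 18

2P = (30, 18)


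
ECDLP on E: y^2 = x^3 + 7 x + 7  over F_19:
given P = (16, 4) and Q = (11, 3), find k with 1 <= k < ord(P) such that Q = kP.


Enumerate multiples of P until we hit Q = (11, 3):
  1P = (16, 4)
  2P = (11, 3)
Match found at i = 2.

k = 2


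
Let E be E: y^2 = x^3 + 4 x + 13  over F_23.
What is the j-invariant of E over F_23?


Delta = -16(4 a^3 + 27 b^2) mod 23 = 15
-1728 * (4 a)^3 = -1728 * (4*4)^3 mod 23 = 17
j = 17 * 15^(-1) mod 23 = 18

j = 18 (mod 23)


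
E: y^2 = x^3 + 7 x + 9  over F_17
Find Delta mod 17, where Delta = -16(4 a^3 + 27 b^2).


4 a^3 + 27 b^2 = 4*7^3 + 27*9^2 = 1372 + 2187 = 3559
Delta = -16 * (3559) = -56944
Delta mod 17 = 6

Delta = 6 (mod 17)


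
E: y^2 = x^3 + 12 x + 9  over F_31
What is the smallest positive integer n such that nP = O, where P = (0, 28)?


Compute successive multiples of P until we hit O:
  1P = (0, 28)
  2P = (4, 11)
  3P = (16, 9)
  4P = (2, 17)
  5P = (5, 15)
  6P = (3, 17)
  7P = (7, 8)
  8P = (29, 15)
  ... (continuing to 38P)
  38P = O

ord(P) = 38


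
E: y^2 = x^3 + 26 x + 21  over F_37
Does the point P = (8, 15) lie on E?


Check whether y^2 = x^3 + 26 x + 21 (mod 37) for (x, y) = (8, 15).
LHS: y^2 = 15^2 mod 37 = 3
RHS: x^3 + 26 x + 21 = 8^3 + 26*8 + 21 mod 37 = 1
LHS != RHS

No, not on the curve


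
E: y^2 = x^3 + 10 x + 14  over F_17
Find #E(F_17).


For each x in F_17, count y with y^2 = x^3 + 10 x + 14 mod 17:
  x = 1: RHS = 8, y in [5, 12]  -> 2 point(s)
  x = 2: RHS = 8, y in [5, 12]  -> 2 point(s)
  x = 4: RHS = 16, y in [4, 13]  -> 2 point(s)
  x = 5: RHS = 2, y in [6, 11]  -> 2 point(s)
  x = 6: RHS = 1, y in [1, 16]  -> 2 point(s)
  x = 7: RHS = 2, y in [6, 11]  -> 2 point(s)
  x = 9: RHS = 0, y in [0]  -> 1 point(s)
  x = 10: RHS = 9, y in [3, 14]  -> 2 point(s)
  x = 12: RHS = 9, y in [3, 14]  -> 2 point(s)
  x = 14: RHS = 8, y in [5, 12]  -> 2 point(s)
Affine points: 19. Add the point at infinity: total = 20.

#E(F_17) = 20


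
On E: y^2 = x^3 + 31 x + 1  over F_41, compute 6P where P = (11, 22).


k = 6 = 110_2 (binary, LSB first: 011)
Double-and-add from P = (11, 22):
  bit 0 = 0: acc unchanged = O
  bit 1 = 1: acc = O + (11, 19) = (11, 19)
  bit 2 = 1: acc = (11, 19) + (11, 22) = O

6P = O


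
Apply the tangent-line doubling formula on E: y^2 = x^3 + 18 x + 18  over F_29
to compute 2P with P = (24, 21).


Doubling: s = (3 x1^2 + a) / (2 y1)
s = (3*24^2 + 18) / (2*21) mod 29 = 25
x3 = s^2 - 2 x1 mod 29 = 25^2 - 2*24 = 26
y3 = s (x1 - x3) - y1 mod 29 = 25 * (24 - 26) - 21 = 16

2P = (26, 16)


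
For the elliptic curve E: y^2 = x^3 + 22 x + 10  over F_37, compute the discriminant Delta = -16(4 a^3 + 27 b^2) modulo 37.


4 a^3 + 27 b^2 = 4*22^3 + 27*10^2 = 42592 + 2700 = 45292
Delta = -16 * (45292) = -724672
Delta mod 37 = 10

Delta = 10 (mod 37)


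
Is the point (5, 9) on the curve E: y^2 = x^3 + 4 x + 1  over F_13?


Check whether y^2 = x^3 + 4 x + 1 (mod 13) for (x, y) = (5, 9).
LHS: y^2 = 9^2 mod 13 = 3
RHS: x^3 + 4 x + 1 = 5^3 + 4*5 + 1 mod 13 = 3
LHS = RHS

Yes, on the curve


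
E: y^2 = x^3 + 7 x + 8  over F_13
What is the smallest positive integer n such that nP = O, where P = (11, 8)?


Compute successive multiples of P until we hit O:
  1P = (11, 8)
  2P = (8, 11)
  3P = (8, 2)
  4P = (11, 5)
  5P = O

ord(P) = 5


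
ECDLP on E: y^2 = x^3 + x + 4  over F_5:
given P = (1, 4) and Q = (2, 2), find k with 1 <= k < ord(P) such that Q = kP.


Enumerate multiples of P until we hit Q = (2, 2):
  1P = (1, 4)
  2P = (2, 3)
  3P = (3, 3)
  4P = (0, 3)
  5P = (0, 2)
  6P = (3, 2)
  7P = (2, 2)
Match found at i = 7.

k = 7


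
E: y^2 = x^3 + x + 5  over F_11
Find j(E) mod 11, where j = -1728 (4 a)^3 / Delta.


Delta = -16(4 a^3 + 27 b^2) mod 11 = 4
-1728 * (4 a)^3 = -1728 * (4*1)^3 mod 11 = 2
j = 2 * 4^(-1) mod 11 = 6

j = 6 (mod 11)


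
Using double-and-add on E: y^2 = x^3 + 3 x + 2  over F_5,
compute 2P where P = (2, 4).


k = 2 = 10_2 (binary, LSB first: 01)
Double-and-add from P = (2, 4):
  bit 0 = 0: acc unchanged = O
  bit 1 = 1: acc = O + (1, 1) = (1, 1)

2P = (1, 1)


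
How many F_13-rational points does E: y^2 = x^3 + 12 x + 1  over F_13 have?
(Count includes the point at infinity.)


For each x in F_13, count y with y^2 = x^3 + 12 x + 1 mod 13:
  x = 0: RHS = 1, y in [1, 12]  -> 2 point(s)
  x = 1: RHS = 1, y in [1, 12]  -> 2 point(s)
  x = 3: RHS = 12, y in [5, 8]  -> 2 point(s)
  x = 4: RHS = 9, y in [3, 10]  -> 2 point(s)
  x = 5: RHS = 4, y in [2, 11]  -> 2 point(s)
  x = 6: RHS = 3, y in [4, 9]  -> 2 point(s)
  x = 7: RHS = 12, y in [5, 8]  -> 2 point(s)
  x = 10: RHS = 3, y in [4, 9]  -> 2 point(s)
  x = 12: RHS = 1, y in [1, 12]  -> 2 point(s)
Affine points: 18. Add the point at infinity: total = 19.

#E(F_13) = 19


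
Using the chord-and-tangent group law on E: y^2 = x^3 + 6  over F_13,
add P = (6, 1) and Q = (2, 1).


P != Q, so use the chord formula.
s = (y2 - y1) / (x2 - x1) = (0) / (9) mod 13 = 0
x3 = s^2 - x1 - x2 mod 13 = 0^2 - 6 - 2 = 5
y3 = s (x1 - x3) - y1 mod 13 = 0 * (6 - 5) - 1 = 12

P + Q = (5, 12)


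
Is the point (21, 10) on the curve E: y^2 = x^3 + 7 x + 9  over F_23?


Check whether y^2 = x^3 + 7 x + 9 (mod 23) for (x, y) = (21, 10).
LHS: y^2 = 10^2 mod 23 = 8
RHS: x^3 + 7 x + 9 = 21^3 + 7*21 + 9 mod 23 = 10
LHS != RHS

No, not on the curve


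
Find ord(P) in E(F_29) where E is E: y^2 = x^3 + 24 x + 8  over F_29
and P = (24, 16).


Compute successive multiples of P until we hit O:
  1P = (24, 16)
  2P = (26, 5)
  3P = (2, 8)
  4P = (12, 20)
  5P = (6, 7)
  6P = (21, 0)
  7P = (6, 22)
  8P = (12, 9)
  ... (continuing to 12P)
  12P = O

ord(P) = 12


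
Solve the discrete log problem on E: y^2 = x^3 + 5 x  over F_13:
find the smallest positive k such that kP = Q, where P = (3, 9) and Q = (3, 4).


Enumerate multiples of P until we hit Q = (3, 4):
  1P = (3, 9)
  2P = (10, 6)
  3P = (10, 7)
  4P = (3, 4)
Match found at i = 4.

k = 4


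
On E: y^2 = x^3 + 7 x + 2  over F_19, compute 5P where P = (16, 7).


k = 5 = 101_2 (binary, LSB first: 101)
Double-and-add from P = (16, 7):
  bit 0 = 1: acc = O + (16, 7) = (16, 7)
  bit 1 = 0: acc unchanged = (16, 7)
  bit 2 = 1: acc = (16, 7) + (12, 16) = (2, 9)

5P = (2, 9)


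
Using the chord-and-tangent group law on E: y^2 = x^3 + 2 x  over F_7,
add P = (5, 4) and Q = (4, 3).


P != Q, so use the chord formula.
s = (y2 - y1) / (x2 - x1) = (6) / (6) mod 7 = 1
x3 = s^2 - x1 - x2 mod 7 = 1^2 - 5 - 4 = 6
y3 = s (x1 - x3) - y1 mod 7 = 1 * (5 - 6) - 4 = 2

P + Q = (6, 2)


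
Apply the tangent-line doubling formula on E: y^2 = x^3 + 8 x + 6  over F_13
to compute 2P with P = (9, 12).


Doubling: s = (3 x1^2 + a) / (2 y1)
s = (3*9^2 + 8) / (2*12) mod 13 = 11
x3 = s^2 - 2 x1 mod 13 = 11^2 - 2*9 = 12
y3 = s (x1 - x3) - y1 mod 13 = 11 * (9 - 12) - 12 = 7

2P = (12, 7)


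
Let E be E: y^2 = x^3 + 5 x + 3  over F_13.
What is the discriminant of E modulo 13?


4 a^3 + 27 b^2 = 4*5^3 + 27*3^2 = 500 + 243 = 743
Delta = -16 * (743) = -11888
Delta mod 13 = 7

Delta = 7 (mod 13)


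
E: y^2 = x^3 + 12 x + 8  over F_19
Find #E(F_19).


For each x in F_19, count y with y^2 = x^3 + 12 x + 8 mod 19:
  x = 4: RHS = 6, y in [5, 14]  -> 2 point(s)
  x = 6: RHS = 11, y in [7, 12]  -> 2 point(s)
  x = 7: RHS = 17, y in [6, 13]  -> 2 point(s)
  x = 9: RHS = 9, y in [3, 16]  -> 2 point(s)
  x = 10: RHS = 7, y in [8, 11]  -> 2 point(s)
  x = 13: RHS = 5, y in [9, 10]  -> 2 point(s)
Affine points: 12. Add the point at infinity: total = 13.

#E(F_19) = 13


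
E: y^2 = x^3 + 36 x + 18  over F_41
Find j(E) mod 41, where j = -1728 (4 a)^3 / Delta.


Delta = -16(4 a^3 + 27 b^2) mod 41 = 11
-1728 * (4 a)^3 = -1728 * (4*36)^3 mod 41 = 30
j = 30 * 11^(-1) mod 41 = 40

j = 40 (mod 41)


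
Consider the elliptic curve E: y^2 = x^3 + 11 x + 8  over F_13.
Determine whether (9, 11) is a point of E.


Check whether y^2 = x^3 + 11 x + 8 (mod 13) for (x, y) = (9, 11).
LHS: y^2 = 11^2 mod 13 = 4
RHS: x^3 + 11 x + 8 = 9^3 + 11*9 + 8 mod 13 = 4
LHS = RHS

Yes, on the curve


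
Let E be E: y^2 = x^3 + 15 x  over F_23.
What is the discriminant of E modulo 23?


4 a^3 + 27 b^2 = 4*15^3 + 27*0^2 = 13500 + 0 = 13500
Delta = -16 * (13500) = -216000
Delta mod 23 = 16

Delta = 16 (mod 23)


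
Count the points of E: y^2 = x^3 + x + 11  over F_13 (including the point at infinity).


For each x in F_13, count y with y^2 = x^3 + 1 x + 11 mod 13:
  x = 1: RHS = 0, y in [0]  -> 1 point(s)
  x = 4: RHS = 1, y in [1, 12]  -> 2 point(s)
  x = 6: RHS = 12, y in [5, 8]  -> 2 point(s)
  x = 7: RHS = 10, y in [6, 7]  -> 2 point(s)
  x = 11: RHS = 1, y in [1, 12]  -> 2 point(s)
  x = 12: RHS = 9, y in [3, 10]  -> 2 point(s)
Affine points: 11. Add the point at infinity: total = 12.

#E(F_13) = 12


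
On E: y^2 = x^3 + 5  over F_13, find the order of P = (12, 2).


Compute successive multiples of P until we hit O:
  1P = (12, 2)
  2P = (5, 0)
  3P = (12, 11)
  4P = O

ord(P) = 4


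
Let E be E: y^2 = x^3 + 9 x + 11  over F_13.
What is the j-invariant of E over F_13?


Delta = -16(4 a^3 + 27 b^2) mod 13 = 2
-1728 * (4 a)^3 = -1728 * (4*9)^3 mod 13 = 12
j = 12 * 2^(-1) mod 13 = 6

j = 6 (mod 13)


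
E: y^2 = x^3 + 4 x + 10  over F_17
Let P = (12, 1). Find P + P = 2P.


Doubling: s = (3 x1^2 + a) / (2 y1)
s = (3*12^2 + 4) / (2*1) mod 17 = 14
x3 = s^2 - 2 x1 mod 17 = 14^2 - 2*12 = 2
y3 = s (x1 - x3) - y1 mod 17 = 14 * (12 - 2) - 1 = 3

2P = (2, 3)


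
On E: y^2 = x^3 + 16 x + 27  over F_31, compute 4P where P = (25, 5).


k = 4 = 100_2 (binary, LSB first: 001)
Double-and-add from P = (25, 5):
  bit 0 = 0: acc unchanged = O
  bit 1 = 0: acc unchanged = O
  bit 2 = 1: acc = O + (4, 0) = (4, 0)

4P = (4, 0)


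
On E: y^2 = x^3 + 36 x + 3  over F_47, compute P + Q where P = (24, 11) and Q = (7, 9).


P != Q, so use the chord formula.
s = (y2 - y1) / (x2 - x1) = (45) / (30) mod 47 = 25
x3 = s^2 - x1 - x2 mod 47 = 25^2 - 24 - 7 = 30
y3 = s (x1 - x3) - y1 mod 47 = 25 * (24 - 30) - 11 = 27

P + Q = (30, 27)


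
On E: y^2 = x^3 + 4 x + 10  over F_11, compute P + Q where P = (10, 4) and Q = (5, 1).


P != Q, so use the chord formula.
s = (y2 - y1) / (x2 - x1) = (8) / (6) mod 11 = 5
x3 = s^2 - x1 - x2 mod 11 = 5^2 - 10 - 5 = 10
y3 = s (x1 - x3) - y1 mod 11 = 5 * (10 - 10) - 4 = 7

P + Q = (10, 7)


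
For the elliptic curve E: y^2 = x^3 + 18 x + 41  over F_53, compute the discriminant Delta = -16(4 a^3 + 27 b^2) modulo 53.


4 a^3 + 27 b^2 = 4*18^3 + 27*41^2 = 23328 + 45387 = 68715
Delta = -16 * (68715) = -1099440
Delta mod 53 = 45

Delta = 45 (mod 53)


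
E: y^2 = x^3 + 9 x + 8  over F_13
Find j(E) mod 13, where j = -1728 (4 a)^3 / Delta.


Delta = -16(4 a^3 + 27 b^2) mod 13 = 4
-1728 * (4 a)^3 = -1728 * (4*9)^3 mod 13 = 12
j = 12 * 4^(-1) mod 13 = 3

j = 3 (mod 13)


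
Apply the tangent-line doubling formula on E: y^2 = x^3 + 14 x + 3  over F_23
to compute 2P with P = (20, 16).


Doubling: s = (3 x1^2 + a) / (2 y1)
s = (3*20^2 + 14) / (2*16) mod 23 = 2
x3 = s^2 - 2 x1 mod 23 = 2^2 - 2*20 = 10
y3 = s (x1 - x3) - y1 mod 23 = 2 * (20 - 10) - 16 = 4

2P = (10, 4)


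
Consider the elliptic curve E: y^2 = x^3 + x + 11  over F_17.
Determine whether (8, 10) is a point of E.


Check whether y^2 = x^3 + 1 x + 11 (mod 17) for (x, y) = (8, 10).
LHS: y^2 = 10^2 mod 17 = 15
RHS: x^3 + 1 x + 11 = 8^3 + 1*8 + 11 mod 17 = 4
LHS != RHS

No, not on the curve


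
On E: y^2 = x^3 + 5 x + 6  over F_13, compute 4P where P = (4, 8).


k = 4 = 100_2 (binary, LSB first: 001)
Double-and-add from P = (4, 8):
  bit 0 = 0: acc unchanged = O
  bit 1 = 0: acc unchanged = O
  bit 2 = 1: acc = O + (9, 0) = (9, 0)

4P = (9, 0)


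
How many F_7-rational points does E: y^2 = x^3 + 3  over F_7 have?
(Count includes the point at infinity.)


For each x in F_7, count y with y^2 = x^3 + 0 x + 3 mod 7:
  x = 1: RHS = 4, y in [2, 5]  -> 2 point(s)
  x = 2: RHS = 4, y in [2, 5]  -> 2 point(s)
  x = 3: RHS = 2, y in [3, 4]  -> 2 point(s)
  x = 4: RHS = 4, y in [2, 5]  -> 2 point(s)
  x = 5: RHS = 2, y in [3, 4]  -> 2 point(s)
  x = 6: RHS = 2, y in [3, 4]  -> 2 point(s)
Affine points: 12. Add the point at infinity: total = 13.

#E(F_7) = 13


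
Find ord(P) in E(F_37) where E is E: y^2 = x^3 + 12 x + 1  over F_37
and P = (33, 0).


Compute successive multiples of P until we hit O:
  1P = (33, 0)
  2P = O

ord(P) = 2


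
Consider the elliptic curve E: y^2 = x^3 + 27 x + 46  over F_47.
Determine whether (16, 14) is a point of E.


Check whether y^2 = x^3 + 27 x + 46 (mod 47) for (x, y) = (16, 14).
LHS: y^2 = 14^2 mod 47 = 8
RHS: x^3 + 27 x + 46 = 16^3 + 27*16 + 46 mod 47 = 15
LHS != RHS

No, not on the curve


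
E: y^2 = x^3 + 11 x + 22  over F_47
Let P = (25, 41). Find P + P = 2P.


Doubling: s = (3 x1^2 + a) / (2 y1)
s = (3*25^2 + 11) / (2*41) mod 47 = 23
x3 = s^2 - 2 x1 mod 47 = 23^2 - 2*25 = 9
y3 = s (x1 - x3) - y1 mod 47 = 23 * (25 - 9) - 41 = 45

2P = (9, 45)


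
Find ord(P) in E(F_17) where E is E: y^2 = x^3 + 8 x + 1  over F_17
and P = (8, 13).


Compute successive multiples of P until we hit O:
  1P = (8, 13)
  2P = (14, 1)
  3P = (16, 3)
  4P = (2, 5)
  5P = (5, 8)
  6P = (3, 1)
  7P = (7, 3)
  8P = (0, 16)
  ... (continuing to 19P)
  19P = O

ord(P) = 19


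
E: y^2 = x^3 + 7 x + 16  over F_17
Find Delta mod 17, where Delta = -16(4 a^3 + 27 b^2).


4 a^3 + 27 b^2 = 4*7^3 + 27*16^2 = 1372 + 6912 = 8284
Delta = -16 * (8284) = -132544
Delta mod 17 = 5

Delta = 5 (mod 17)


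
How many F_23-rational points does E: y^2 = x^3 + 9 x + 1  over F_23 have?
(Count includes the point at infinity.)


For each x in F_23, count y with y^2 = x^3 + 9 x + 1 mod 23:
  x = 0: RHS = 1, y in [1, 22]  -> 2 point(s)
  x = 2: RHS = 4, y in [2, 21]  -> 2 point(s)
  x = 3: RHS = 9, y in [3, 20]  -> 2 point(s)
  x = 4: RHS = 9, y in [3, 20]  -> 2 point(s)
  x = 6: RHS = 18, y in [8, 15]  -> 2 point(s)
  x = 7: RHS = 16, y in [4, 19]  -> 2 point(s)
  x = 9: RHS = 6, y in [11, 12]  -> 2 point(s)
  x = 16: RHS = 9, y in [3, 20]  -> 2 point(s)
  x = 19: RHS = 16, y in [4, 19]  -> 2 point(s)
  x = 20: RHS = 16, y in [4, 19]  -> 2 point(s)
Affine points: 20. Add the point at infinity: total = 21.

#E(F_23) = 21


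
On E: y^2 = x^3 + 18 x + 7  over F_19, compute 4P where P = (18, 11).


k = 4 = 100_2 (binary, LSB first: 001)
Double-and-add from P = (18, 11):
  bit 0 = 0: acc unchanged = O
  bit 1 = 0: acc unchanged = O
  bit 2 = 1: acc = O + (18, 8) = (18, 8)

4P = (18, 8)


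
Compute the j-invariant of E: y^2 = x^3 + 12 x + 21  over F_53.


Delta = -16(4 a^3 + 27 b^2) mod 53 = 42
-1728 * (4 a)^3 = -1728 * (4*12)^3 mod 53 = 25
j = 25 * 42^(-1) mod 53 = 17

j = 17 (mod 53)


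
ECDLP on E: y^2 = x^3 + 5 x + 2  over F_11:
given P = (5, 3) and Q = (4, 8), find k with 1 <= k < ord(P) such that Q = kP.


Enumerate multiples of P until we hit Q = (4, 8):
  1P = (5, 3)
  2P = (4, 3)
  3P = (2, 8)
  4P = (8, 2)
  5P = (3, 0)
  6P = (8, 9)
  7P = (2, 3)
  8P = (4, 8)
Match found at i = 8.

k = 8


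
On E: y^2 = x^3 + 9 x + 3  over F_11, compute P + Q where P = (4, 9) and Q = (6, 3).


P != Q, so use the chord formula.
s = (y2 - y1) / (x2 - x1) = (5) / (2) mod 11 = 8
x3 = s^2 - x1 - x2 mod 11 = 8^2 - 4 - 6 = 10
y3 = s (x1 - x3) - y1 mod 11 = 8 * (4 - 10) - 9 = 9

P + Q = (10, 9)


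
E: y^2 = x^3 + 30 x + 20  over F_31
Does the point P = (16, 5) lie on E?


Check whether y^2 = x^3 + 30 x + 20 (mod 31) for (x, y) = (16, 5).
LHS: y^2 = 5^2 mod 31 = 25
RHS: x^3 + 30 x + 20 = 16^3 + 30*16 + 20 mod 31 = 8
LHS != RHS

No, not on the curve


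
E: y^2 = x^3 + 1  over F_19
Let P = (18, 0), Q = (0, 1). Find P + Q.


P != Q, so use the chord formula.
s = (y2 - y1) / (x2 - x1) = (1) / (1) mod 19 = 1
x3 = s^2 - x1 - x2 mod 19 = 1^2 - 18 - 0 = 2
y3 = s (x1 - x3) - y1 mod 19 = 1 * (18 - 2) - 0 = 16

P + Q = (2, 16)


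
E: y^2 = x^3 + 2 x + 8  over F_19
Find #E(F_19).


For each x in F_19, count y with y^2 = x^3 + 2 x + 8 mod 19:
  x = 1: RHS = 11, y in [7, 12]  -> 2 point(s)
  x = 2: RHS = 1, y in [1, 18]  -> 2 point(s)
  x = 4: RHS = 4, y in [2, 17]  -> 2 point(s)
  x = 7: RHS = 4, y in [2, 17]  -> 2 point(s)
  x = 8: RHS = 4, y in [2, 17]  -> 2 point(s)
  x = 14: RHS = 6, y in [5, 14]  -> 2 point(s)
  x = 18: RHS = 5, y in [9, 10]  -> 2 point(s)
Affine points: 14. Add the point at infinity: total = 15.

#E(F_19) = 15


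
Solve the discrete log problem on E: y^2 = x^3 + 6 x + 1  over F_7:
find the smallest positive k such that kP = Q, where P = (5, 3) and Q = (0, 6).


Enumerate multiples of P until we hit Q = (0, 6):
  1P = (5, 3)
  2P = (6, 1)
  3P = (0, 1)
  4P = (3, 2)
  5P = (1, 6)
  6P = (2, 0)
  7P = (1, 1)
  8P = (3, 5)
  9P = (0, 6)
Match found at i = 9.

k = 9


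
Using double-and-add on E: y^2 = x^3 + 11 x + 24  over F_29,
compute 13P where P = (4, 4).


k = 13 = 1101_2 (binary, LSB first: 1011)
Double-and-add from P = (4, 4):
  bit 0 = 1: acc = O + (4, 4) = (4, 4)
  bit 1 = 0: acc unchanged = (4, 4)
  bit 2 = 1: acc = (4, 4) + (0, 16) = (5, 28)
  bit 3 = 1: acc = (5, 28) + (7, 26) = (18, 14)

13P = (18, 14)


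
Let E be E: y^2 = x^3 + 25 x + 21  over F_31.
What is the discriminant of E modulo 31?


4 a^3 + 27 b^2 = 4*25^3 + 27*21^2 = 62500 + 11907 = 74407
Delta = -16 * (74407) = -1190512
Delta mod 31 = 12

Delta = 12 (mod 31)


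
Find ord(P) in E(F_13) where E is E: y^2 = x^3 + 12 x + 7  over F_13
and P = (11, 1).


Compute successive multiples of P until we hit O:
  1P = (11, 1)
  2P = (5, 6)
  3P = (6, 10)
  4P = (6, 3)
  5P = (5, 7)
  6P = (11, 12)
  7P = O

ord(P) = 7


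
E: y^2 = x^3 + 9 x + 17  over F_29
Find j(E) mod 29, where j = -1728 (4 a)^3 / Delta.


Delta = -16(4 a^3 + 27 b^2) mod 29 = 2
-1728 * (4 a)^3 = -1728 * (4*9)^3 mod 29 = 27
j = 27 * 2^(-1) mod 29 = 28

j = 28 (mod 29)


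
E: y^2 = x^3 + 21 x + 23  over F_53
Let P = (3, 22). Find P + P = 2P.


Doubling: s = (3 x1^2 + a) / (2 y1)
s = (3*3^2 + 21) / (2*22) mod 53 = 30
x3 = s^2 - 2 x1 mod 53 = 30^2 - 2*3 = 46
y3 = s (x1 - x3) - y1 mod 53 = 30 * (3 - 46) - 22 = 13

2P = (46, 13)


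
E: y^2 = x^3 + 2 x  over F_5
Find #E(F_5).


For each x in F_5, count y with y^2 = x^3 + 2 x + 0 mod 5:
  x = 0: RHS = 0, y in [0]  -> 1 point(s)
Affine points: 1. Add the point at infinity: total = 2.

#E(F_5) = 2


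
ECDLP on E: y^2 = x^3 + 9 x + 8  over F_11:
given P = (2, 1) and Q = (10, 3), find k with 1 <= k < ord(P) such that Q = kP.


Enumerate multiples of P until we hit Q = (10, 3):
  1P = (2, 1)
  2P = (10, 3)
Match found at i = 2.

k = 2


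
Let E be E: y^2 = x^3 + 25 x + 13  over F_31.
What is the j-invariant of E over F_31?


Delta = -16(4 a^3 + 27 b^2) mod 31 = 26
-1728 * (4 a)^3 = -1728 * (4*25)^3 mod 31 = 16
j = 16 * 26^(-1) mod 31 = 3

j = 3 (mod 31)


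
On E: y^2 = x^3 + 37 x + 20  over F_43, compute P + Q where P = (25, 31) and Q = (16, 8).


P != Q, so use the chord formula.
s = (y2 - y1) / (x2 - x1) = (20) / (34) mod 43 = 36
x3 = s^2 - x1 - x2 mod 43 = 36^2 - 25 - 16 = 8
y3 = s (x1 - x3) - y1 mod 43 = 36 * (25 - 8) - 31 = 22

P + Q = (8, 22)


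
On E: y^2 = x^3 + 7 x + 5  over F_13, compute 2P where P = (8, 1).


k = 2 = 10_2 (binary, LSB first: 01)
Double-and-add from P = (8, 1):
  bit 0 = 0: acc unchanged = O
  bit 1 = 1: acc = O + (1, 0) = (1, 0)

2P = (1, 0)


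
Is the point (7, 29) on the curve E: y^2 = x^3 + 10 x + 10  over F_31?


Check whether y^2 = x^3 + 10 x + 10 (mod 31) for (x, y) = (7, 29).
LHS: y^2 = 29^2 mod 31 = 4
RHS: x^3 + 10 x + 10 = 7^3 + 10*7 + 10 mod 31 = 20
LHS != RHS

No, not on the curve


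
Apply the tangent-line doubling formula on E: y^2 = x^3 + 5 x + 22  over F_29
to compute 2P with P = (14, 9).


Doubling: s = (3 x1^2 + a) / (2 y1)
s = (3*14^2 + 5) / (2*9) mod 29 = 12
x3 = s^2 - 2 x1 mod 29 = 12^2 - 2*14 = 0
y3 = s (x1 - x3) - y1 mod 29 = 12 * (14 - 0) - 9 = 14

2P = (0, 14)


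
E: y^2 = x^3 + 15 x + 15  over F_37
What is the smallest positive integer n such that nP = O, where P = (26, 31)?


Compute successive multiples of P until we hit O:
  1P = (26, 31)
  2P = (6, 5)
  3P = (30, 23)
  4P = (22, 35)
  5P = (27, 7)
  6P = (5, 20)
  7P = (15, 10)
  8P = (29, 7)
  ... (continuing to 40P)
  40P = O

ord(P) = 40


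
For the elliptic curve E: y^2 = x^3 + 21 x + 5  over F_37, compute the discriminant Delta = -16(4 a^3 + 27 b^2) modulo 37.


4 a^3 + 27 b^2 = 4*21^3 + 27*5^2 = 37044 + 675 = 37719
Delta = -16 * (37719) = -603504
Delta mod 37 = 3

Delta = 3 (mod 37)


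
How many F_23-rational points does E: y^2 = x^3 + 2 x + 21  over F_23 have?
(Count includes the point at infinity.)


For each x in F_23, count y with y^2 = x^3 + 2 x + 21 mod 23:
  x = 1: RHS = 1, y in [1, 22]  -> 2 point(s)
  x = 3: RHS = 8, y in [10, 13]  -> 2 point(s)
  x = 4: RHS = 1, y in [1, 22]  -> 2 point(s)
  x = 5: RHS = 18, y in [8, 15]  -> 2 point(s)
  x = 9: RHS = 9, y in [3, 20]  -> 2 point(s)
  x = 10: RHS = 6, y in [11, 12]  -> 2 point(s)
  x = 12: RHS = 2, y in [5, 18]  -> 2 point(s)
  x = 13: RHS = 13, y in [6, 17]  -> 2 point(s)
  x = 16: RHS = 9, y in [3, 20]  -> 2 point(s)
  x = 17: RHS = 0, y in [0]  -> 1 point(s)
  x = 18: RHS = 1, y in [1, 22]  -> 2 point(s)
  x = 19: RHS = 18, y in [8, 15]  -> 2 point(s)
  x = 21: RHS = 9, y in [3, 20]  -> 2 point(s)
  x = 22: RHS = 18, y in [8, 15]  -> 2 point(s)
Affine points: 27. Add the point at infinity: total = 28.

#E(F_23) = 28


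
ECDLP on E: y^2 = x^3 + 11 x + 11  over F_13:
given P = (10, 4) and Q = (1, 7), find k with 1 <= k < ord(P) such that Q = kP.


Enumerate multiples of P until we hit Q = (1, 7):
  1P = (10, 4)
  2P = (5, 10)
  3P = (1, 6)
  4P = (12, 8)
  5P = (8, 0)
  6P = (12, 5)
  7P = (1, 7)
Match found at i = 7.

k = 7


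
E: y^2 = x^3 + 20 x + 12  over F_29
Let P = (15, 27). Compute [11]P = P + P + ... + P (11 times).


k = 11 = 1011_2 (binary, LSB first: 1101)
Double-and-add from P = (15, 27):
  bit 0 = 1: acc = O + (15, 27) = (15, 27)
  bit 1 = 1: acc = (15, 27) + (19, 1) = (1, 27)
  bit 2 = 0: acc unchanged = (1, 27)
  bit 3 = 1: acc = (1, 27) + (10, 9) = (22, 15)

11P = (22, 15)


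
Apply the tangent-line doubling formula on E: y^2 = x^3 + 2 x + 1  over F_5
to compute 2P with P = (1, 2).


Doubling: s = (3 x1^2 + a) / (2 y1)
s = (3*1^2 + 2) / (2*2) mod 5 = 0
x3 = s^2 - 2 x1 mod 5 = 0^2 - 2*1 = 3
y3 = s (x1 - x3) - y1 mod 5 = 0 * (1 - 3) - 2 = 3

2P = (3, 3)


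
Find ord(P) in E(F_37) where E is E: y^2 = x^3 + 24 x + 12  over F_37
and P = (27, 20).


Compute successive multiples of P until we hit O:
  1P = (27, 20)
  2P = (29, 23)
  3P = (11, 4)
  4P = (0, 7)
  5P = (35, 20)
  6P = (12, 17)
  7P = (1, 0)
  8P = (12, 20)
  ... (continuing to 14P)
  14P = O

ord(P) = 14


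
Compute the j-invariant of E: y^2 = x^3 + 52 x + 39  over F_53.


Delta = -16(4 a^3 + 27 b^2) mod 53 = 33
-1728 * (4 a)^3 = -1728 * (4*52)^3 mod 53 = 34
j = 34 * 33^(-1) mod 53 = 46

j = 46 (mod 53)


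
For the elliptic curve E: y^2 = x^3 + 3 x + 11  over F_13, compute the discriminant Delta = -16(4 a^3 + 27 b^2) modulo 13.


4 a^3 + 27 b^2 = 4*3^3 + 27*11^2 = 108 + 3267 = 3375
Delta = -16 * (3375) = -54000
Delta mod 13 = 2

Delta = 2 (mod 13)


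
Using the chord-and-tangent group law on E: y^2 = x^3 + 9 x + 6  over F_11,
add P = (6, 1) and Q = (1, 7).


P != Q, so use the chord formula.
s = (y2 - y1) / (x2 - x1) = (6) / (6) mod 11 = 1
x3 = s^2 - x1 - x2 mod 11 = 1^2 - 6 - 1 = 5
y3 = s (x1 - x3) - y1 mod 11 = 1 * (6 - 5) - 1 = 0

P + Q = (5, 0)


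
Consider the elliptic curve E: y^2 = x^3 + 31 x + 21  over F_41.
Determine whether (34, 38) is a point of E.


Check whether y^2 = x^3 + 31 x + 21 (mod 41) for (x, y) = (34, 38).
LHS: y^2 = 38^2 mod 41 = 9
RHS: x^3 + 31 x + 21 = 34^3 + 31*34 + 21 mod 41 = 35
LHS != RHS

No, not on the curve


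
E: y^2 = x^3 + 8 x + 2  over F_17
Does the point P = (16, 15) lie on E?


Check whether y^2 = x^3 + 8 x + 2 (mod 17) for (x, y) = (16, 15).
LHS: y^2 = 15^2 mod 17 = 4
RHS: x^3 + 8 x + 2 = 16^3 + 8*16 + 2 mod 17 = 10
LHS != RHS

No, not on the curve


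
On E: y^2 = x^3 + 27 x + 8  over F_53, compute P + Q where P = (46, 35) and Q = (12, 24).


P != Q, so use the chord formula.
s = (y2 - y1) / (x2 - x1) = (42) / (19) mod 53 = 5
x3 = s^2 - x1 - x2 mod 53 = 5^2 - 46 - 12 = 20
y3 = s (x1 - x3) - y1 mod 53 = 5 * (46 - 20) - 35 = 42

P + Q = (20, 42)


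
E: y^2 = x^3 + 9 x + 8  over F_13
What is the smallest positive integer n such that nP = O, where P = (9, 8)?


Compute successive multiples of P until we hit O:
  1P = (9, 8)
  2P = (5, 3)
  3P = (3, 6)
  4P = (4, 11)
  5P = (4, 2)
  6P = (3, 7)
  7P = (5, 10)
  8P = (9, 5)
  ... (continuing to 9P)
  9P = O

ord(P) = 9


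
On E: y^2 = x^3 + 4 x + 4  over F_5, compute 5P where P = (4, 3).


k = 5 = 101_2 (binary, LSB first: 101)
Double-and-add from P = (4, 3):
  bit 0 = 1: acc = O + (4, 3) = (4, 3)
  bit 1 = 0: acc unchanged = (4, 3)
  bit 2 = 1: acc = (4, 3) + (2, 0) = (0, 3)

5P = (0, 3)


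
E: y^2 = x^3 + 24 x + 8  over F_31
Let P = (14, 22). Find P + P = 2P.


Doubling: s = (3 x1^2 + a) / (2 y1)
s = (3*14^2 + 24) / (2*22) mod 31 = 28
x3 = s^2 - 2 x1 mod 31 = 28^2 - 2*14 = 12
y3 = s (x1 - x3) - y1 mod 31 = 28 * (14 - 12) - 22 = 3

2P = (12, 3)


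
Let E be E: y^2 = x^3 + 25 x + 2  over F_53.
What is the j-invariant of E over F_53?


Delta = -16(4 a^3 + 27 b^2) mod 53 = 25
-1728 * (4 a)^3 = -1728 * (4*25)^3 mod 53 = 22
j = 22 * 25^(-1) mod 53 = 3

j = 3 (mod 53)


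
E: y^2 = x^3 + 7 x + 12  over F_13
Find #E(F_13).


For each x in F_13, count y with y^2 = x^3 + 7 x + 12 mod 13:
  x = 0: RHS = 12, y in [5, 8]  -> 2 point(s)
  x = 4: RHS = 0, y in [0]  -> 1 point(s)
  x = 5: RHS = 3, y in [4, 9]  -> 2 point(s)
  x = 6: RHS = 10, y in [6, 7]  -> 2 point(s)
  x = 7: RHS = 1, y in [1, 12]  -> 2 point(s)
  x = 10: RHS = 3, y in [4, 9]  -> 2 point(s)
  x = 11: RHS = 3, y in [4, 9]  -> 2 point(s)
  x = 12: RHS = 4, y in [2, 11]  -> 2 point(s)
Affine points: 15. Add the point at infinity: total = 16.

#E(F_13) = 16


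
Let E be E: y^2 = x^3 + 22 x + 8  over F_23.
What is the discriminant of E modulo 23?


4 a^3 + 27 b^2 = 4*22^3 + 27*8^2 = 42592 + 1728 = 44320
Delta = -16 * (44320) = -709120
Delta mod 23 = 16

Delta = 16 (mod 23)


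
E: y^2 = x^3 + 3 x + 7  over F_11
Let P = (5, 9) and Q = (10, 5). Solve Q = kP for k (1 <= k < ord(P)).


Enumerate multiples of P until we hit Q = (10, 5):
  1P = (5, 9)
  2P = (10, 6)
  3P = (10, 5)
Match found at i = 3.

k = 3


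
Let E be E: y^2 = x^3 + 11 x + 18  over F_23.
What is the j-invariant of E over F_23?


Delta = -16(4 a^3 + 27 b^2) mod 23 = 18
-1728 * (4 a)^3 = -1728 * (4*11)^3 mod 23 = 1
j = 1 * 18^(-1) mod 23 = 9

j = 9 (mod 23)


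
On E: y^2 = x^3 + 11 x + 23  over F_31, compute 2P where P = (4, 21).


Doubling: s = (3 x1^2 + a) / (2 y1)
s = (3*4^2 + 11) / (2*21) mod 31 = 11
x3 = s^2 - 2 x1 mod 31 = 11^2 - 2*4 = 20
y3 = s (x1 - x3) - y1 mod 31 = 11 * (4 - 20) - 21 = 20

2P = (20, 20)


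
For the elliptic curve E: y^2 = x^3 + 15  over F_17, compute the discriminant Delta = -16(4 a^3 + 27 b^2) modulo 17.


4 a^3 + 27 b^2 = 4*0^3 + 27*15^2 = 0 + 6075 = 6075
Delta = -16 * (6075) = -97200
Delta mod 17 = 6

Delta = 6 (mod 17)


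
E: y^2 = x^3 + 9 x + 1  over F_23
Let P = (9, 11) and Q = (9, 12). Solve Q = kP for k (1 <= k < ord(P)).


Enumerate multiples of P until we hit Q = (9, 12):
  1P = (9, 11)
  2P = (6, 15)
  3P = (20, 19)
  4P = (20, 4)
  5P = (6, 8)
  6P = (9, 12)
Match found at i = 6.

k = 6


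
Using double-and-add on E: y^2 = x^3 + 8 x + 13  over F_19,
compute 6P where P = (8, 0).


k = 6 = 110_2 (binary, LSB first: 011)
Double-and-add from P = (8, 0):
  bit 0 = 0: acc unchanged = O
  bit 1 = 1: acc = O + O = O
  bit 2 = 1: acc = O + O = O

6P = O


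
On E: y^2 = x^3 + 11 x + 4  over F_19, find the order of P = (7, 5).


Compute successive multiples of P until we hit O:
  1P = (7, 5)
  2P = (16, 1)
  3P = (3, 8)
  4P = (6, 18)
  5P = (4, 13)
  6P = (13, 11)
  7P = (0, 2)
  8P = (18, 12)
  ... (continuing to 19P)
  19P = O

ord(P) = 19


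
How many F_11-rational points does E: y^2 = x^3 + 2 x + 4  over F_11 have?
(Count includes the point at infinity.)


For each x in F_11, count y with y^2 = x^3 + 2 x + 4 mod 11:
  x = 0: RHS = 4, y in [2, 9]  -> 2 point(s)
  x = 2: RHS = 5, y in [4, 7]  -> 2 point(s)
  x = 3: RHS = 4, y in [2, 9]  -> 2 point(s)
  x = 6: RHS = 1, y in [1, 10]  -> 2 point(s)
  x = 7: RHS = 9, y in [3, 8]  -> 2 point(s)
  x = 8: RHS = 4, y in [2, 9]  -> 2 point(s)
  x = 9: RHS = 3, y in [5, 6]  -> 2 point(s)
  x = 10: RHS = 1, y in [1, 10]  -> 2 point(s)
Affine points: 16. Add the point at infinity: total = 17.

#E(F_11) = 17


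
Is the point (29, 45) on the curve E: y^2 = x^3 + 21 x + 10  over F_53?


Check whether y^2 = x^3 + 21 x + 10 (mod 53) for (x, y) = (29, 45).
LHS: y^2 = 45^2 mod 53 = 11
RHS: x^3 + 21 x + 10 = 29^3 + 21*29 + 10 mod 53 = 45
LHS != RHS

No, not on the curve


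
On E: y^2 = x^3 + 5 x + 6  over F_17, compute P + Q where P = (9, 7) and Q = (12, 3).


P != Q, so use the chord formula.
s = (y2 - y1) / (x2 - x1) = (13) / (3) mod 17 = 10
x3 = s^2 - x1 - x2 mod 17 = 10^2 - 9 - 12 = 11
y3 = s (x1 - x3) - y1 mod 17 = 10 * (9 - 11) - 7 = 7

P + Q = (11, 7)


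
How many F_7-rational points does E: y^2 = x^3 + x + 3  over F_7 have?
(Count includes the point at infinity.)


For each x in F_7, count y with y^2 = x^3 + 1 x + 3 mod 7:
  x = 4: RHS = 1, y in [1, 6]  -> 2 point(s)
  x = 5: RHS = 0, y in [0]  -> 1 point(s)
  x = 6: RHS = 1, y in [1, 6]  -> 2 point(s)
Affine points: 5. Add the point at infinity: total = 6.

#E(F_7) = 6


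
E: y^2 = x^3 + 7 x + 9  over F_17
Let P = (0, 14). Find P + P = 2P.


Doubling: s = (3 x1^2 + a) / (2 y1)
s = (3*0^2 + 7) / (2*14) mod 17 = 13
x3 = s^2 - 2 x1 mod 17 = 13^2 - 2*0 = 16
y3 = s (x1 - x3) - y1 mod 17 = 13 * (0 - 16) - 14 = 16

2P = (16, 16)


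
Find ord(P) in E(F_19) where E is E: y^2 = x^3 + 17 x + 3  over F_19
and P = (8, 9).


Compute successive multiples of P until we hit O:
  1P = (8, 9)
  2P = (3, 10)
  3P = (5, 17)
  4P = (11, 18)
  5P = (9, 7)
  6P = (6, 6)
  7P = (12, 4)
  8P = (16, 1)
  ... (continuing to 25P)
  25P = O

ord(P) = 25


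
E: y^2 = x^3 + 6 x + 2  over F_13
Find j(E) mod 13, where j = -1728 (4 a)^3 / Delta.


Delta = -16(4 a^3 + 27 b^2) mod 13 = 9
-1728 * (4 a)^3 = -1728 * (4*6)^3 mod 13 = 5
j = 5 * 9^(-1) mod 13 = 2

j = 2 (mod 13)


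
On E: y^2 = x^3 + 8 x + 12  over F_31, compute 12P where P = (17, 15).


k = 12 = 1100_2 (binary, LSB first: 0011)
Double-and-add from P = (17, 15):
  bit 0 = 0: acc unchanged = O
  bit 1 = 0: acc unchanged = O
  bit 2 = 1: acc = O + (3, 1) = (3, 1)
  bit 3 = 1: acc = (3, 1) + (29, 9) = (9, 21)

12P = (9, 21)


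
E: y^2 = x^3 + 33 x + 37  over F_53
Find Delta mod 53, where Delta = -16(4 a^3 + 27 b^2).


4 a^3 + 27 b^2 = 4*33^3 + 27*37^2 = 143748 + 36963 = 180711
Delta = -16 * (180711) = -2891376
Delta mod 53 = 39

Delta = 39 (mod 53)


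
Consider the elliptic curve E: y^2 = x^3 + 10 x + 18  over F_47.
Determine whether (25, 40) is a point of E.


Check whether y^2 = x^3 + 10 x + 18 (mod 47) for (x, y) = (25, 40).
LHS: y^2 = 40^2 mod 47 = 2
RHS: x^3 + 10 x + 18 = 25^3 + 10*25 + 18 mod 47 = 7
LHS != RHS

No, not on the curve


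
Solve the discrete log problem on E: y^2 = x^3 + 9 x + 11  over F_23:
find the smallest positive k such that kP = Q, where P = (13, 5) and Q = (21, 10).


Enumerate multiples of P until we hit Q = (21, 10):
  1P = (13, 5)
  2P = (21, 10)
Match found at i = 2.

k = 2


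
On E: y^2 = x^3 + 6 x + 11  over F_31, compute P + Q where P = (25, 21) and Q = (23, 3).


P != Q, so use the chord formula.
s = (y2 - y1) / (x2 - x1) = (13) / (29) mod 31 = 9
x3 = s^2 - x1 - x2 mod 31 = 9^2 - 25 - 23 = 2
y3 = s (x1 - x3) - y1 mod 31 = 9 * (25 - 2) - 21 = 0

P + Q = (2, 0)


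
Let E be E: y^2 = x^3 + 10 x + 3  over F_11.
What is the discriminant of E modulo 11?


4 a^3 + 27 b^2 = 4*10^3 + 27*3^2 = 4000 + 243 = 4243
Delta = -16 * (4243) = -67888
Delta mod 11 = 4

Delta = 4 (mod 11)


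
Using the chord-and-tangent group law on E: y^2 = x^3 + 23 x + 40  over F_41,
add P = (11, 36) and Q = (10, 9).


P != Q, so use the chord formula.
s = (y2 - y1) / (x2 - x1) = (14) / (40) mod 41 = 27
x3 = s^2 - x1 - x2 mod 41 = 27^2 - 11 - 10 = 11
y3 = s (x1 - x3) - y1 mod 41 = 27 * (11 - 11) - 36 = 5

P + Q = (11, 5)


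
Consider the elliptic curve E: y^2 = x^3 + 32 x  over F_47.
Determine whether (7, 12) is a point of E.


Check whether y^2 = x^3 + 32 x + 0 (mod 47) for (x, y) = (7, 12).
LHS: y^2 = 12^2 mod 47 = 3
RHS: x^3 + 32 x + 0 = 7^3 + 32*7 + 0 mod 47 = 3
LHS = RHS

Yes, on the curve


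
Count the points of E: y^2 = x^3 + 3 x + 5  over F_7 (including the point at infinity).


For each x in F_7, count y with y^2 = x^3 + 3 x + 5 mod 7:
  x = 1: RHS = 2, y in [3, 4]  -> 2 point(s)
  x = 4: RHS = 4, y in [2, 5]  -> 2 point(s)
  x = 6: RHS = 1, y in [1, 6]  -> 2 point(s)
Affine points: 6. Add the point at infinity: total = 7.

#E(F_7) = 7


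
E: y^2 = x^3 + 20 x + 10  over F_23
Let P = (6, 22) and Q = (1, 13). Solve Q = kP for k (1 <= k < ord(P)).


Enumerate multiples of P until we hit Q = (1, 13):
  1P = (6, 22)
  2P = (13, 12)
  3P = (22, 14)
  4P = (1, 10)
  5P = (19, 2)
  6P = (2, 9)
  7P = (4, 19)
  8P = (21, 13)
  9P = (12, 0)
  10P = (21, 10)
  11P = (4, 4)
  12P = (2, 14)
  13P = (19, 21)
  14P = (1, 13)
Match found at i = 14.

k = 14


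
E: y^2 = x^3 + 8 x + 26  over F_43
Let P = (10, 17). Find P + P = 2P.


Doubling: s = (3 x1^2 + a) / (2 y1)
s = (3*10^2 + 8) / (2*17) mod 43 = 4
x3 = s^2 - 2 x1 mod 43 = 4^2 - 2*10 = 39
y3 = s (x1 - x3) - y1 mod 43 = 4 * (10 - 39) - 17 = 39

2P = (39, 39)


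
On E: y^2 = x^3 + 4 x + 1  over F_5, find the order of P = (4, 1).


Compute successive multiples of P until we hit O:
  1P = (4, 1)
  2P = (3, 0)
  3P = (4, 4)
  4P = O

ord(P) = 4


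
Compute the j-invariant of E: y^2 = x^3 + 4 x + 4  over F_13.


Delta = -16(4 a^3 + 27 b^2) mod 13 = 3
-1728 * (4 a)^3 = -1728 * (4*4)^3 mod 13 = 1
j = 1 * 3^(-1) mod 13 = 9

j = 9 (mod 13)


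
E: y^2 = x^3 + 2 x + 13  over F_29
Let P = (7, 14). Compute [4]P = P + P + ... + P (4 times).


k = 4 = 100_2 (binary, LSB first: 001)
Double-and-add from P = (7, 14):
  bit 0 = 0: acc unchanged = O
  bit 1 = 0: acc unchanged = O
  bit 2 = 1: acc = O + (20, 7) = (20, 7)

4P = (20, 7)


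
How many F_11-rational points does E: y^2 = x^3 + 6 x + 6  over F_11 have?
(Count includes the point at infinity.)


For each x in F_11, count y with y^2 = x^3 + 6 x + 6 mod 11:
  x = 2: RHS = 4, y in [2, 9]  -> 2 point(s)
  x = 6: RHS = 5, y in [4, 7]  -> 2 point(s)
  x = 8: RHS = 5, y in [4, 7]  -> 2 point(s)
Affine points: 6. Add the point at infinity: total = 7.

#E(F_11) = 7


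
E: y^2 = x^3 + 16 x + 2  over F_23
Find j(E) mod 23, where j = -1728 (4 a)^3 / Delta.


Delta = -16(4 a^3 + 27 b^2) mod 23 = 7
-1728 * (4 a)^3 = -1728 * (4*16)^3 mod 23 = 7
j = 7 * 7^(-1) mod 23 = 1

j = 1 (mod 23)


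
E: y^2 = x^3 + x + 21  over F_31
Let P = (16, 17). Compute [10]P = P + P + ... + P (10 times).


k = 10 = 1010_2 (binary, LSB first: 0101)
Double-and-add from P = (16, 17):
  bit 0 = 0: acc unchanged = O
  bit 1 = 1: acc = O + (3, 19) = (3, 19)
  bit 2 = 0: acc unchanged = (3, 19)
  bit 3 = 1: acc = (3, 19) + (30, 22) = (16, 14)

10P = (16, 14)


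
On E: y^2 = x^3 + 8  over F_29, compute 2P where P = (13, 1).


Doubling: s = (3 x1^2 + a) / (2 y1)
s = (3*13^2 + 0) / (2*1) mod 29 = 7
x3 = s^2 - 2 x1 mod 29 = 7^2 - 2*13 = 23
y3 = s (x1 - x3) - y1 mod 29 = 7 * (13 - 23) - 1 = 16

2P = (23, 16)
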